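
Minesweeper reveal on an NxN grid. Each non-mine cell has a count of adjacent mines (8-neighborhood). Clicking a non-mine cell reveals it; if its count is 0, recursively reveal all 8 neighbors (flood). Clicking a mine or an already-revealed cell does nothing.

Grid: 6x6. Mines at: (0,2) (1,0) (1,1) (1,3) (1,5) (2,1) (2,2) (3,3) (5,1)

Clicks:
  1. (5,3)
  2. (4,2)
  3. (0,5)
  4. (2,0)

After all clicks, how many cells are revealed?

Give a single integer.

Answer: 14

Derivation:
Click 1 (5,3) count=0: revealed 12 new [(2,4) (2,5) (3,4) (3,5) (4,2) (4,3) (4,4) (4,5) (5,2) (5,3) (5,4) (5,5)] -> total=12
Click 2 (4,2) count=2: revealed 0 new [(none)] -> total=12
Click 3 (0,5) count=1: revealed 1 new [(0,5)] -> total=13
Click 4 (2,0) count=3: revealed 1 new [(2,0)] -> total=14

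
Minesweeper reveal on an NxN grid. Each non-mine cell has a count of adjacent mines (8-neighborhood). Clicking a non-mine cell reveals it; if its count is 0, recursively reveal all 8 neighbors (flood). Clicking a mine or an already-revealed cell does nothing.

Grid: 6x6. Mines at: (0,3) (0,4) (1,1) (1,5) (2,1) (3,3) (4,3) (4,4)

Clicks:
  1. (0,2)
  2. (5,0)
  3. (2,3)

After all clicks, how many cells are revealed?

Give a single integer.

Answer: 11

Derivation:
Click 1 (0,2) count=2: revealed 1 new [(0,2)] -> total=1
Click 2 (5,0) count=0: revealed 9 new [(3,0) (3,1) (3,2) (4,0) (4,1) (4,2) (5,0) (5,1) (5,2)] -> total=10
Click 3 (2,3) count=1: revealed 1 new [(2,3)] -> total=11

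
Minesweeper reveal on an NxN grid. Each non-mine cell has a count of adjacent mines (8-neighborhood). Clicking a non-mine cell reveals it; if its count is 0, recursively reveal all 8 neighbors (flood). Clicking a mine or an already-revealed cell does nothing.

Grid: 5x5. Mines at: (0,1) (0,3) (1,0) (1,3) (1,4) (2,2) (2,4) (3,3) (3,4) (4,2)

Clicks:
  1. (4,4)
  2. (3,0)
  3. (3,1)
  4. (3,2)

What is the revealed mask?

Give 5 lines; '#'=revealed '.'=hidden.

Answer: .....
.....
##...
###..
##..#

Derivation:
Click 1 (4,4) count=2: revealed 1 new [(4,4)] -> total=1
Click 2 (3,0) count=0: revealed 6 new [(2,0) (2,1) (3,0) (3,1) (4,0) (4,1)] -> total=7
Click 3 (3,1) count=2: revealed 0 new [(none)] -> total=7
Click 4 (3,2) count=3: revealed 1 new [(3,2)] -> total=8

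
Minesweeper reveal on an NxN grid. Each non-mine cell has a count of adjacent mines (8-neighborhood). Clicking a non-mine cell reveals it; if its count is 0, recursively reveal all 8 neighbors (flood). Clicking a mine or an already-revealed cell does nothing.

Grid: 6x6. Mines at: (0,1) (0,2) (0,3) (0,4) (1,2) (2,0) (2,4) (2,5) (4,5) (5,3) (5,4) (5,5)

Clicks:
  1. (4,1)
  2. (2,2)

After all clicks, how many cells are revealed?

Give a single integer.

Click 1 (4,1) count=0: revealed 14 new [(2,1) (2,2) (2,3) (3,0) (3,1) (3,2) (3,3) (4,0) (4,1) (4,2) (4,3) (5,0) (5,1) (5,2)] -> total=14
Click 2 (2,2) count=1: revealed 0 new [(none)] -> total=14

Answer: 14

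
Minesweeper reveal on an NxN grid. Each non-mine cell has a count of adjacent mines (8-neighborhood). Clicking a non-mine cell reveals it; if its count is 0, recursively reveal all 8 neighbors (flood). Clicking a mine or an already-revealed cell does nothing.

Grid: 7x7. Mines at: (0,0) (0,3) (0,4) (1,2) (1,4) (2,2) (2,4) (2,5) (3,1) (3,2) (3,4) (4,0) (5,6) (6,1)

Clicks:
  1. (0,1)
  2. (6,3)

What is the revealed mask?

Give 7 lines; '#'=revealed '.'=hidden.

Answer: .#.....
.......
.......
.......
..####.
..####.
..####.

Derivation:
Click 1 (0,1) count=2: revealed 1 new [(0,1)] -> total=1
Click 2 (6,3) count=0: revealed 12 new [(4,2) (4,3) (4,4) (4,5) (5,2) (5,3) (5,4) (5,5) (6,2) (6,3) (6,4) (6,5)] -> total=13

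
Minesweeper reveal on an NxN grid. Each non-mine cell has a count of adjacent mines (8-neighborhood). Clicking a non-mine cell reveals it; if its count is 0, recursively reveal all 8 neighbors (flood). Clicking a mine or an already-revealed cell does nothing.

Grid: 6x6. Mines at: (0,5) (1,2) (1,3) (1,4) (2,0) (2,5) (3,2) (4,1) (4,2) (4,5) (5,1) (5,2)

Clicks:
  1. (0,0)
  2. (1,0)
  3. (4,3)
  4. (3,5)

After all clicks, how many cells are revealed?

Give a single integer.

Click 1 (0,0) count=0: revealed 4 new [(0,0) (0,1) (1,0) (1,1)] -> total=4
Click 2 (1,0) count=1: revealed 0 new [(none)] -> total=4
Click 3 (4,3) count=3: revealed 1 new [(4,3)] -> total=5
Click 4 (3,5) count=2: revealed 1 new [(3,5)] -> total=6

Answer: 6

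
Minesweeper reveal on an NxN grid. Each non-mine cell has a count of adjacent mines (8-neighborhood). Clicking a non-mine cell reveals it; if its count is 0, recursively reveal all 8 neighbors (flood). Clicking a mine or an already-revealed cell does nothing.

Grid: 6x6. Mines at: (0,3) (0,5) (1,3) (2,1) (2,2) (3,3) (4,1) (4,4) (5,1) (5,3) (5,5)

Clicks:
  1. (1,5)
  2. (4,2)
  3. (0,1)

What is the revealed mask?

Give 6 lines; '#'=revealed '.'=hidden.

Answer: ###...
###..#
......
......
..#...
......

Derivation:
Click 1 (1,5) count=1: revealed 1 new [(1,5)] -> total=1
Click 2 (4,2) count=4: revealed 1 new [(4,2)] -> total=2
Click 3 (0,1) count=0: revealed 6 new [(0,0) (0,1) (0,2) (1,0) (1,1) (1,2)] -> total=8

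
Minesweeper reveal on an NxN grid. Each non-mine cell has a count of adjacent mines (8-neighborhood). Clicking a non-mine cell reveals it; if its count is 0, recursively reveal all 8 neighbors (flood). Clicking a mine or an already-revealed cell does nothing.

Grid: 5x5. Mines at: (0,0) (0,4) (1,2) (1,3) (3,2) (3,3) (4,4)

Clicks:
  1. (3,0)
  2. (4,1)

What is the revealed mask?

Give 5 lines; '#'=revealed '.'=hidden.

Answer: .....
##...
##...
##...
##...

Derivation:
Click 1 (3,0) count=0: revealed 8 new [(1,0) (1,1) (2,0) (2,1) (3,0) (3,1) (4,0) (4,1)] -> total=8
Click 2 (4,1) count=1: revealed 0 new [(none)] -> total=8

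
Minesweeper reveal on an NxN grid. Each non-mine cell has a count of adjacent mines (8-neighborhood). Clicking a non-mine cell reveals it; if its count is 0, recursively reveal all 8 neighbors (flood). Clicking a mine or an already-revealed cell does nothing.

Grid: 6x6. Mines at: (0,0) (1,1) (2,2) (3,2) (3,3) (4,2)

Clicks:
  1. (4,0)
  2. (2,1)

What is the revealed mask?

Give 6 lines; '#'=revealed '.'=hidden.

Click 1 (4,0) count=0: revealed 8 new [(2,0) (2,1) (3,0) (3,1) (4,0) (4,1) (5,0) (5,1)] -> total=8
Click 2 (2,1) count=3: revealed 0 new [(none)] -> total=8

Answer: ......
......
##....
##....
##....
##....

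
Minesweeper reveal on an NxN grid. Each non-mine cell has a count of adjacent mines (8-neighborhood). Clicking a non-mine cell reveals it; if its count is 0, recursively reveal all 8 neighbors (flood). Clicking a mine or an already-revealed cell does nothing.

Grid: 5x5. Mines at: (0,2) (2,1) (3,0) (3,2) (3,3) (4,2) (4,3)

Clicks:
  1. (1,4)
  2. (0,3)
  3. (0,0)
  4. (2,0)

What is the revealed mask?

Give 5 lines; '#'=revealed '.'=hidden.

Click 1 (1,4) count=0: revealed 6 new [(0,3) (0,4) (1,3) (1,4) (2,3) (2,4)] -> total=6
Click 2 (0,3) count=1: revealed 0 new [(none)] -> total=6
Click 3 (0,0) count=0: revealed 4 new [(0,0) (0,1) (1,0) (1,1)] -> total=10
Click 4 (2,0) count=2: revealed 1 new [(2,0)] -> total=11

Answer: ##.##
##.##
#..##
.....
.....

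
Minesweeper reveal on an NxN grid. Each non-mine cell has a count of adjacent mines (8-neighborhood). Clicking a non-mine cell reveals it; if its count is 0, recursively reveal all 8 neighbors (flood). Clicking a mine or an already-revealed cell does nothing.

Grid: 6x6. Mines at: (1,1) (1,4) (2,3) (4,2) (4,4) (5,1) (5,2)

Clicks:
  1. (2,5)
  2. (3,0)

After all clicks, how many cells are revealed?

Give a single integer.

Answer: 7

Derivation:
Click 1 (2,5) count=1: revealed 1 new [(2,5)] -> total=1
Click 2 (3,0) count=0: revealed 6 new [(2,0) (2,1) (3,0) (3,1) (4,0) (4,1)] -> total=7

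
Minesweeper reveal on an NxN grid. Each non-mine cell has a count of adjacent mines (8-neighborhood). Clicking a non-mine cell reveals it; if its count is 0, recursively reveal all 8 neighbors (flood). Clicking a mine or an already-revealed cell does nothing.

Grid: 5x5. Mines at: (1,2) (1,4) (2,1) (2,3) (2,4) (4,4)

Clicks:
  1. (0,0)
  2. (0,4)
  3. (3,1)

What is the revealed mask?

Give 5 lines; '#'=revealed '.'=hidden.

Answer: ##..#
##...
.....
.#...
.....

Derivation:
Click 1 (0,0) count=0: revealed 4 new [(0,0) (0,1) (1,0) (1,1)] -> total=4
Click 2 (0,4) count=1: revealed 1 new [(0,4)] -> total=5
Click 3 (3,1) count=1: revealed 1 new [(3,1)] -> total=6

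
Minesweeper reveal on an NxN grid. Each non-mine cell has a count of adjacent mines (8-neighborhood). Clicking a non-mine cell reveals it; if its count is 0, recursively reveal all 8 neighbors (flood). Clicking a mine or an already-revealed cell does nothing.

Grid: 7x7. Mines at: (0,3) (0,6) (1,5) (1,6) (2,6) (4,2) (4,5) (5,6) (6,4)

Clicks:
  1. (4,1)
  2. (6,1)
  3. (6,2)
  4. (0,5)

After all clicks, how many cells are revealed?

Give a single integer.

Click 1 (4,1) count=1: revealed 1 new [(4,1)] -> total=1
Click 2 (6,1) count=0: revealed 27 new [(0,0) (0,1) (0,2) (1,0) (1,1) (1,2) (1,3) (1,4) (2,0) (2,1) (2,2) (2,3) (2,4) (3,0) (3,1) (3,2) (3,3) (3,4) (4,0) (5,0) (5,1) (5,2) (5,3) (6,0) (6,1) (6,2) (6,3)] -> total=28
Click 3 (6,2) count=0: revealed 0 new [(none)] -> total=28
Click 4 (0,5) count=3: revealed 1 new [(0,5)] -> total=29

Answer: 29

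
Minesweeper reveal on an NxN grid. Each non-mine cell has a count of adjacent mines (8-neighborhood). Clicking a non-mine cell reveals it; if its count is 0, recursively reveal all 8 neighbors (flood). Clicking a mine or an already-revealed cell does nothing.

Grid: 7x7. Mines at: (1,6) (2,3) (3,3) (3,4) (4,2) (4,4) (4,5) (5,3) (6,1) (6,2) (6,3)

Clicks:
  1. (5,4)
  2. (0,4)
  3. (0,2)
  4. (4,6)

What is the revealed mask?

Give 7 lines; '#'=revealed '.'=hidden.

Click 1 (5,4) count=4: revealed 1 new [(5,4)] -> total=1
Click 2 (0,4) count=0: revealed 22 new [(0,0) (0,1) (0,2) (0,3) (0,4) (0,5) (1,0) (1,1) (1,2) (1,3) (1,4) (1,5) (2,0) (2,1) (2,2) (3,0) (3,1) (3,2) (4,0) (4,1) (5,0) (5,1)] -> total=23
Click 3 (0,2) count=0: revealed 0 new [(none)] -> total=23
Click 4 (4,6) count=1: revealed 1 new [(4,6)] -> total=24

Answer: ######.
######.
###....
###....
##....#
##..#..
.......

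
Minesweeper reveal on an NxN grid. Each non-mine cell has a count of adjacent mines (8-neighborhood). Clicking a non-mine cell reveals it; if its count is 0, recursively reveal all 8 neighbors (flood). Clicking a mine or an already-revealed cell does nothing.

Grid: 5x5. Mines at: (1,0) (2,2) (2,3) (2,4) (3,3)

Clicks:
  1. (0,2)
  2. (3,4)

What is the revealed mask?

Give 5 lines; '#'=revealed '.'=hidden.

Answer: .####
.####
.....
....#
.....

Derivation:
Click 1 (0,2) count=0: revealed 8 new [(0,1) (0,2) (0,3) (0,4) (1,1) (1,2) (1,3) (1,4)] -> total=8
Click 2 (3,4) count=3: revealed 1 new [(3,4)] -> total=9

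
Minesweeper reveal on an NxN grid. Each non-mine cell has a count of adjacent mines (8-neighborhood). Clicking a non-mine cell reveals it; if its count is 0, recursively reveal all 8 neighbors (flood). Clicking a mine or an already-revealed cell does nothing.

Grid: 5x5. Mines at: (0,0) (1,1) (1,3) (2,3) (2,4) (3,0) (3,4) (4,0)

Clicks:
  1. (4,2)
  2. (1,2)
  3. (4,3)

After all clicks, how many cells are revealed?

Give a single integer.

Click 1 (4,2) count=0: revealed 6 new [(3,1) (3,2) (3,3) (4,1) (4,2) (4,3)] -> total=6
Click 2 (1,2) count=3: revealed 1 new [(1,2)] -> total=7
Click 3 (4,3) count=1: revealed 0 new [(none)] -> total=7

Answer: 7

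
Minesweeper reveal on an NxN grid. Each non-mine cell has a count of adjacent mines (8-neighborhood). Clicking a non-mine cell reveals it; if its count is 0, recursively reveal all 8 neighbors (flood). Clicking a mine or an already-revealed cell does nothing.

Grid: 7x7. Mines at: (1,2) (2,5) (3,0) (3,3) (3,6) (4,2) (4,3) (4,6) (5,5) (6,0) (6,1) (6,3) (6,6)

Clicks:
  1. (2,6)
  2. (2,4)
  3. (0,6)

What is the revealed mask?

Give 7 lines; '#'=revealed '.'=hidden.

Answer: ...####
...####
....#.#
.......
.......
.......
.......

Derivation:
Click 1 (2,6) count=2: revealed 1 new [(2,6)] -> total=1
Click 2 (2,4) count=2: revealed 1 new [(2,4)] -> total=2
Click 3 (0,6) count=0: revealed 8 new [(0,3) (0,4) (0,5) (0,6) (1,3) (1,4) (1,5) (1,6)] -> total=10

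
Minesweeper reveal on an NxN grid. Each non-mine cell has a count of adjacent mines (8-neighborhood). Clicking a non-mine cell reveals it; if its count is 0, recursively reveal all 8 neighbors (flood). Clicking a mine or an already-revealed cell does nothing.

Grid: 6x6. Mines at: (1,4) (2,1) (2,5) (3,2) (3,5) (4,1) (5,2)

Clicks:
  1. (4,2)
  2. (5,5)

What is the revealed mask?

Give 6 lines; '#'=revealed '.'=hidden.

Click 1 (4,2) count=3: revealed 1 new [(4,2)] -> total=1
Click 2 (5,5) count=0: revealed 6 new [(4,3) (4,4) (4,5) (5,3) (5,4) (5,5)] -> total=7

Answer: ......
......
......
......
..####
...###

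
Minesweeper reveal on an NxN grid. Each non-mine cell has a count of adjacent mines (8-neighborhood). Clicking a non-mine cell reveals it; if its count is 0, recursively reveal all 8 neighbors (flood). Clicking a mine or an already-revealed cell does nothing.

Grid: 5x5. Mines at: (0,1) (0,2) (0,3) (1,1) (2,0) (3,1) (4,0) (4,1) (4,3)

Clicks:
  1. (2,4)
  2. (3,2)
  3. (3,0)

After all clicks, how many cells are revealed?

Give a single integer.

Answer: 10

Derivation:
Click 1 (2,4) count=0: revealed 9 new [(1,2) (1,3) (1,4) (2,2) (2,3) (2,4) (3,2) (3,3) (3,4)] -> total=9
Click 2 (3,2) count=3: revealed 0 new [(none)] -> total=9
Click 3 (3,0) count=4: revealed 1 new [(3,0)] -> total=10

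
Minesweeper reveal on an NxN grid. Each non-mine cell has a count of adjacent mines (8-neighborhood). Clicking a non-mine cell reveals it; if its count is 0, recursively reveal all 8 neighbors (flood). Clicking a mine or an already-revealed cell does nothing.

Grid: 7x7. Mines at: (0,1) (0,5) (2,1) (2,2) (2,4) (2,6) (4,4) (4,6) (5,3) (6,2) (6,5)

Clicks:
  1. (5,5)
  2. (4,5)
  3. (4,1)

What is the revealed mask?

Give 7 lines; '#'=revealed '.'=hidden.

Click 1 (5,5) count=3: revealed 1 new [(5,5)] -> total=1
Click 2 (4,5) count=2: revealed 1 new [(4,5)] -> total=2
Click 3 (4,1) count=0: revealed 11 new [(3,0) (3,1) (3,2) (4,0) (4,1) (4,2) (5,0) (5,1) (5,2) (6,0) (6,1)] -> total=13

Answer: .......
.......
.......
###....
###..#.
###..#.
##.....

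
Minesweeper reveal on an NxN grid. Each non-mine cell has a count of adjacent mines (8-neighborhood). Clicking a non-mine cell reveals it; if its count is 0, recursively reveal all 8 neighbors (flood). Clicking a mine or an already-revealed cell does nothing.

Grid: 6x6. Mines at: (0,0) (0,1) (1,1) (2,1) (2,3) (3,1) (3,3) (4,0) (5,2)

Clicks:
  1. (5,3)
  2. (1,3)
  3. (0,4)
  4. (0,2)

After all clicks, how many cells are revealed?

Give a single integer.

Answer: 18

Derivation:
Click 1 (5,3) count=1: revealed 1 new [(5,3)] -> total=1
Click 2 (1,3) count=1: revealed 1 new [(1,3)] -> total=2
Click 3 (0,4) count=0: revealed 16 new [(0,2) (0,3) (0,4) (0,5) (1,2) (1,4) (1,5) (2,4) (2,5) (3,4) (3,5) (4,3) (4,4) (4,5) (5,4) (5,5)] -> total=18
Click 4 (0,2) count=2: revealed 0 new [(none)] -> total=18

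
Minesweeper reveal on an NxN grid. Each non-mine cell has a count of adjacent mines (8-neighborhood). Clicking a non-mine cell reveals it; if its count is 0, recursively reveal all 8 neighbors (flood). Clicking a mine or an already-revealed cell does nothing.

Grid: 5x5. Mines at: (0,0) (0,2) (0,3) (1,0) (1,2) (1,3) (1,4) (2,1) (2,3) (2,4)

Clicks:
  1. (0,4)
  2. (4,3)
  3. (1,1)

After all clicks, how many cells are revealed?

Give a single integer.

Click 1 (0,4) count=3: revealed 1 new [(0,4)] -> total=1
Click 2 (4,3) count=0: revealed 10 new [(3,0) (3,1) (3,2) (3,3) (3,4) (4,0) (4,1) (4,2) (4,3) (4,4)] -> total=11
Click 3 (1,1) count=5: revealed 1 new [(1,1)] -> total=12

Answer: 12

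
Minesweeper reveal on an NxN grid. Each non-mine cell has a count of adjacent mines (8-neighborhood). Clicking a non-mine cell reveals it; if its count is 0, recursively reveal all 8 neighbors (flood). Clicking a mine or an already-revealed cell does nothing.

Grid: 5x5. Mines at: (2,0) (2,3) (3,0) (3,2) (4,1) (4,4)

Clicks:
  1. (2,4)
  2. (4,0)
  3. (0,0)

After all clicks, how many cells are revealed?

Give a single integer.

Click 1 (2,4) count=1: revealed 1 new [(2,4)] -> total=1
Click 2 (4,0) count=2: revealed 1 new [(4,0)] -> total=2
Click 3 (0,0) count=0: revealed 10 new [(0,0) (0,1) (0,2) (0,3) (0,4) (1,0) (1,1) (1,2) (1,3) (1,4)] -> total=12

Answer: 12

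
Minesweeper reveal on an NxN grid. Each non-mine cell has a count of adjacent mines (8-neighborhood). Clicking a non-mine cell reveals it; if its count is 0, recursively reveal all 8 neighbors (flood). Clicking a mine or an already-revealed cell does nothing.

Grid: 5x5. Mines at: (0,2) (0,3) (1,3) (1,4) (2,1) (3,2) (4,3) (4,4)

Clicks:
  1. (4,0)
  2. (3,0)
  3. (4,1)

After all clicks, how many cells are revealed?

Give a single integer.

Click 1 (4,0) count=0: revealed 4 new [(3,0) (3,1) (4,0) (4,1)] -> total=4
Click 2 (3,0) count=1: revealed 0 new [(none)] -> total=4
Click 3 (4,1) count=1: revealed 0 new [(none)] -> total=4

Answer: 4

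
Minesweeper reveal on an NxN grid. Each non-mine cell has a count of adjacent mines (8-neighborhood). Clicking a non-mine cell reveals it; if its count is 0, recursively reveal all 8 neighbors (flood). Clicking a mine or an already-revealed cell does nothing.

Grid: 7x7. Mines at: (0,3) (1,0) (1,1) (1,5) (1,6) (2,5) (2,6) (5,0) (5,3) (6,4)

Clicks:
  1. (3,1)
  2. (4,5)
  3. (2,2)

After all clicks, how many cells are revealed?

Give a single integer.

Answer: 27

Derivation:
Click 1 (3,1) count=0: revealed 18 new [(1,2) (1,3) (1,4) (2,0) (2,1) (2,2) (2,3) (2,4) (3,0) (3,1) (3,2) (3,3) (3,4) (4,0) (4,1) (4,2) (4,3) (4,4)] -> total=18
Click 2 (4,5) count=0: revealed 9 new [(3,5) (3,6) (4,5) (4,6) (5,4) (5,5) (5,6) (6,5) (6,6)] -> total=27
Click 3 (2,2) count=1: revealed 0 new [(none)] -> total=27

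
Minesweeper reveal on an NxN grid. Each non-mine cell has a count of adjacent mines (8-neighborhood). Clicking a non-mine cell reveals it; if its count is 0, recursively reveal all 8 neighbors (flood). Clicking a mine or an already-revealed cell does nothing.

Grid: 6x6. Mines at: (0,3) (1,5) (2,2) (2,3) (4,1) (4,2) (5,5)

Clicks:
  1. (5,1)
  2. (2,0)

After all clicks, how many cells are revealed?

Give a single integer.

Answer: 11

Derivation:
Click 1 (5,1) count=2: revealed 1 new [(5,1)] -> total=1
Click 2 (2,0) count=0: revealed 10 new [(0,0) (0,1) (0,2) (1,0) (1,1) (1,2) (2,0) (2,1) (3,0) (3,1)] -> total=11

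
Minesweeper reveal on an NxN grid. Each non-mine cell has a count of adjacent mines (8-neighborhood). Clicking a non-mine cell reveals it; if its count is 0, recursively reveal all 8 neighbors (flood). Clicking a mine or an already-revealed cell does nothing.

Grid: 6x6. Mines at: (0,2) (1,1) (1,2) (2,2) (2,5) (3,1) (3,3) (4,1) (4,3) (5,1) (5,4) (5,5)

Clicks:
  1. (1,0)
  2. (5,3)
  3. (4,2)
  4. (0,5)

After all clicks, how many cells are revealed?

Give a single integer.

Answer: 9

Derivation:
Click 1 (1,0) count=1: revealed 1 new [(1,0)] -> total=1
Click 2 (5,3) count=2: revealed 1 new [(5,3)] -> total=2
Click 3 (4,2) count=5: revealed 1 new [(4,2)] -> total=3
Click 4 (0,5) count=0: revealed 6 new [(0,3) (0,4) (0,5) (1,3) (1,4) (1,5)] -> total=9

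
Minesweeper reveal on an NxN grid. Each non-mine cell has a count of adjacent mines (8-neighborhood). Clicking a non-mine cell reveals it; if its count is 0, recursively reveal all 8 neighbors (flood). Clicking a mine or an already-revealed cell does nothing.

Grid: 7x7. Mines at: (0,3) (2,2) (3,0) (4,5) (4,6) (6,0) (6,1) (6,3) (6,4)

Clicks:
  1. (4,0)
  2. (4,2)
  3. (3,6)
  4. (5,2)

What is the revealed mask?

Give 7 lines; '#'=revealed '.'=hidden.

Answer: .......
.......
.......
.####.#
#####..
.####..
.......

Derivation:
Click 1 (4,0) count=1: revealed 1 new [(4,0)] -> total=1
Click 2 (4,2) count=0: revealed 12 new [(3,1) (3,2) (3,3) (3,4) (4,1) (4,2) (4,3) (4,4) (5,1) (5,2) (5,3) (5,4)] -> total=13
Click 3 (3,6) count=2: revealed 1 new [(3,6)] -> total=14
Click 4 (5,2) count=2: revealed 0 new [(none)] -> total=14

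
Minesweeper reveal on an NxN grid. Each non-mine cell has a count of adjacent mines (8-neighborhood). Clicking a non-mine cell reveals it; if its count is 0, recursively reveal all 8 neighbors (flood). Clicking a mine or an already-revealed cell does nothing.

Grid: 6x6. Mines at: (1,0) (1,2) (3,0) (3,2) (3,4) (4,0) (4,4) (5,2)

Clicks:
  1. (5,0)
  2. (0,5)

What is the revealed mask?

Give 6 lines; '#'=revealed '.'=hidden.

Click 1 (5,0) count=1: revealed 1 new [(5,0)] -> total=1
Click 2 (0,5) count=0: revealed 9 new [(0,3) (0,4) (0,5) (1,3) (1,4) (1,5) (2,3) (2,4) (2,5)] -> total=10

Answer: ...###
...###
...###
......
......
#.....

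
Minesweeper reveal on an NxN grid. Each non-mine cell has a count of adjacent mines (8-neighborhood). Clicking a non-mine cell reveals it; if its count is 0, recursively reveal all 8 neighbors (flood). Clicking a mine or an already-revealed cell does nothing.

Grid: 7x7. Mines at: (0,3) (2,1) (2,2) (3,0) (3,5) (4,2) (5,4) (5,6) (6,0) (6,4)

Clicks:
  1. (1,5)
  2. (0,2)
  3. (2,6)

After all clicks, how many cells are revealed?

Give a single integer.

Click 1 (1,5) count=0: revealed 9 new [(0,4) (0,5) (0,6) (1,4) (1,5) (1,6) (2,4) (2,5) (2,6)] -> total=9
Click 2 (0,2) count=1: revealed 1 new [(0,2)] -> total=10
Click 3 (2,6) count=1: revealed 0 new [(none)] -> total=10

Answer: 10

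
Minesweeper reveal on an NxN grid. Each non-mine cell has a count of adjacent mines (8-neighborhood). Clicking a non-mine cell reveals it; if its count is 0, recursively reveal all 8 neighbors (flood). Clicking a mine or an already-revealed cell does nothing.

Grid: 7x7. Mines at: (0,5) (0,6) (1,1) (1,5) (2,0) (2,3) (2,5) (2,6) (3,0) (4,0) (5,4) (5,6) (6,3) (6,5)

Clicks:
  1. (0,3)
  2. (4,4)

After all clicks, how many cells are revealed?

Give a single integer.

Click 1 (0,3) count=0: revealed 6 new [(0,2) (0,3) (0,4) (1,2) (1,3) (1,4)] -> total=6
Click 2 (4,4) count=1: revealed 1 new [(4,4)] -> total=7

Answer: 7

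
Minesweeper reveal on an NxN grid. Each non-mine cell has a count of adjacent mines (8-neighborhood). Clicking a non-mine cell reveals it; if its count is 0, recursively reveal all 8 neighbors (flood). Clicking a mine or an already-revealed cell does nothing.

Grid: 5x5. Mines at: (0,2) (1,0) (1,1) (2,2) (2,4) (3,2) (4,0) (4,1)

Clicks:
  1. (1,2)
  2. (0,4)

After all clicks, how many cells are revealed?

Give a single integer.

Answer: 5

Derivation:
Click 1 (1,2) count=3: revealed 1 new [(1,2)] -> total=1
Click 2 (0,4) count=0: revealed 4 new [(0,3) (0,4) (1,3) (1,4)] -> total=5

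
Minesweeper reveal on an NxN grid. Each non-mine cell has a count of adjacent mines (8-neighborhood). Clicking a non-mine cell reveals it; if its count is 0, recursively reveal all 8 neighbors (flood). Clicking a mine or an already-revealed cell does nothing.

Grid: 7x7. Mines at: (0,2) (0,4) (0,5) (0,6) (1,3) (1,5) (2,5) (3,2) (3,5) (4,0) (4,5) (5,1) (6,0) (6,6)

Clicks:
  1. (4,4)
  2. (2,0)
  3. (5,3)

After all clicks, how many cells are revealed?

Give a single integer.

Click 1 (4,4) count=2: revealed 1 new [(4,4)] -> total=1
Click 2 (2,0) count=0: revealed 8 new [(0,0) (0,1) (1,0) (1,1) (2,0) (2,1) (3,0) (3,1)] -> total=9
Click 3 (5,3) count=0: revealed 10 new [(4,2) (4,3) (5,2) (5,3) (5,4) (5,5) (6,2) (6,3) (6,4) (6,5)] -> total=19

Answer: 19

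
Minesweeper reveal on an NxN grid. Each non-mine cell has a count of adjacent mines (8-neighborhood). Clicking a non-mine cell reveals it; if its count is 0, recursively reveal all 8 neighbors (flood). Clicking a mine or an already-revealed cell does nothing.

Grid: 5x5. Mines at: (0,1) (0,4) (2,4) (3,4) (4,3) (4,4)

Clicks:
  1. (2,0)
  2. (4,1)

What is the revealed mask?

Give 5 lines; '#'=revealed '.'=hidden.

Answer: .....
####.
####.
####.
###..

Derivation:
Click 1 (2,0) count=0: revealed 15 new [(1,0) (1,1) (1,2) (1,3) (2,0) (2,1) (2,2) (2,3) (3,0) (3,1) (3,2) (3,3) (4,0) (4,1) (4,2)] -> total=15
Click 2 (4,1) count=0: revealed 0 new [(none)] -> total=15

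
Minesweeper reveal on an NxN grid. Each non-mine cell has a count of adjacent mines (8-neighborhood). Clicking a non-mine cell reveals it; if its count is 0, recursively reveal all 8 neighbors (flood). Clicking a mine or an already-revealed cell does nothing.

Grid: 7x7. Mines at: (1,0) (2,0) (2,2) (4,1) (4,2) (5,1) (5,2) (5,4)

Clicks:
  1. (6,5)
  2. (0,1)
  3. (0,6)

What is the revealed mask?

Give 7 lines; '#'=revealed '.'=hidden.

Answer: .######
.######
...####
...####
...####
.....##
.....##

Derivation:
Click 1 (6,5) count=1: revealed 1 new [(6,5)] -> total=1
Click 2 (0,1) count=1: revealed 1 new [(0,1)] -> total=2
Click 3 (0,6) count=0: revealed 26 new [(0,2) (0,3) (0,4) (0,5) (0,6) (1,1) (1,2) (1,3) (1,4) (1,5) (1,6) (2,3) (2,4) (2,5) (2,6) (3,3) (3,4) (3,5) (3,6) (4,3) (4,4) (4,5) (4,6) (5,5) (5,6) (6,6)] -> total=28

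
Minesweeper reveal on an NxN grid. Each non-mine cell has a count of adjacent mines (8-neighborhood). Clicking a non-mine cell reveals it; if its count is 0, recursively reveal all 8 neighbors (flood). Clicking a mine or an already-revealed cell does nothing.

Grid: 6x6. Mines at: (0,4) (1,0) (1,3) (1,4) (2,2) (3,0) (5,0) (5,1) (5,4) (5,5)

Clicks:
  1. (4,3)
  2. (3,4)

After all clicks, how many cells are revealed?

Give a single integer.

Click 1 (4,3) count=1: revealed 1 new [(4,3)] -> total=1
Click 2 (3,4) count=0: revealed 8 new [(2,3) (2,4) (2,5) (3,3) (3,4) (3,5) (4,4) (4,5)] -> total=9

Answer: 9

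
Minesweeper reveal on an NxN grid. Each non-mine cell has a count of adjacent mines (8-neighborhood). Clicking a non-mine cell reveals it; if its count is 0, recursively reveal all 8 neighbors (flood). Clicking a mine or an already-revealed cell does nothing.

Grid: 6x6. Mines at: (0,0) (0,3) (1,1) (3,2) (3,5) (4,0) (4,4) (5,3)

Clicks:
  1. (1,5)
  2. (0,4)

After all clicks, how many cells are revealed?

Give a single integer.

Click 1 (1,5) count=0: revealed 6 new [(0,4) (0,5) (1,4) (1,5) (2,4) (2,5)] -> total=6
Click 2 (0,4) count=1: revealed 0 new [(none)] -> total=6

Answer: 6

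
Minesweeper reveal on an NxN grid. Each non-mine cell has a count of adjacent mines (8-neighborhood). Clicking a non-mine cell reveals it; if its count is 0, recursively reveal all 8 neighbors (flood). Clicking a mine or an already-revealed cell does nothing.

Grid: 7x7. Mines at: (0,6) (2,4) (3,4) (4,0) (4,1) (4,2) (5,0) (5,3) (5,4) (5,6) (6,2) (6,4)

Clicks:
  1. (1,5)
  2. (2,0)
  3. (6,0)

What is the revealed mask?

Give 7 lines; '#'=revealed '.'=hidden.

Click 1 (1,5) count=2: revealed 1 new [(1,5)] -> total=1
Click 2 (2,0) count=0: revealed 19 new [(0,0) (0,1) (0,2) (0,3) (0,4) (0,5) (1,0) (1,1) (1,2) (1,3) (1,4) (2,0) (2,1) (2,2) (2,3) (3,0) (3,1) (3,2) (3,3)] -> total=20
Click 3 (6,0) count=1: revealed 1 new [(6,0)] -> total=21

Answer: ######.
######.
####...
####...
.......
.......
#......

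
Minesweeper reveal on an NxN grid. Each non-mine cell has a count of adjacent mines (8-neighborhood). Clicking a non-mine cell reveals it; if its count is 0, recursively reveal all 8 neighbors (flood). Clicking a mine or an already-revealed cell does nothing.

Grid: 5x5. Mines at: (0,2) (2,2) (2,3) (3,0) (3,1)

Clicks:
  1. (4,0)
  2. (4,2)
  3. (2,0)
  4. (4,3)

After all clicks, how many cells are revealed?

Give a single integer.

Answer: 8

Derivation:
Click 1 (4,0) count=2: revealed 1 new [(4,0)] -> total=1
Click 2 (4,2) count=1: revealed 1 new [(4,2)] -> total=2
Click 3 (2,0) count=2: revealed 1 new [(2,0)] -> total=3
Click 4 (4,3) count=0: revealed 5 new [(3,2) (3,3) (3,4) (4,3) (4,4)] -> total=8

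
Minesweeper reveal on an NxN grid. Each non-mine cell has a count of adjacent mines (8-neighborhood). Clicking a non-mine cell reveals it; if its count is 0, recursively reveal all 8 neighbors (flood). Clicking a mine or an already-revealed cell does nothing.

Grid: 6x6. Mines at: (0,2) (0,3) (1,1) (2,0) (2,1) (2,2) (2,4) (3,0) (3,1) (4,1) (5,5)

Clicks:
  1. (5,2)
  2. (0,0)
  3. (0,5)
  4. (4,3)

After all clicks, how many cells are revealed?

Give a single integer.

Answer: 14

Derivation:
Click 1 (5,2) count=1: revealed 1 new [(5,2)] -> total=1
Click 2 (0,0) count=1: revealed 1 new [(0,0)] -> total=2
Click 3 (0,5) count=0: revealed 4 new [(0,4) (0,5) (1,4) (1,5)] -> total=6
Click 4 (4,3) count=0: revealed 8 new [(3,2) (3,3) (3,4) (4,2) (4,3) (4,4) (5,3) (5,4)] -> total=14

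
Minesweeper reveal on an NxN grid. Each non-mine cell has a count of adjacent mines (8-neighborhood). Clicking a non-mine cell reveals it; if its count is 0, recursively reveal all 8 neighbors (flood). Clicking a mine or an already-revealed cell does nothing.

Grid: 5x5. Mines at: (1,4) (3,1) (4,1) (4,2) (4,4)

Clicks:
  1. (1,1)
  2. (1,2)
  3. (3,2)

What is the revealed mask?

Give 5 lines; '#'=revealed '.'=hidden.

Click 1 (1,1) count=0: revealed 12 new [(0,0) (0,1) (0,2) (0,3) (1,0) (1,1) (1,2) (1,3) (2,0) (2,1) (2,2) (2,3)] -> total=12
Click 2 (1,2) count=0: revealed 0 new [(none)] -> total=12
Click 3 (3,2) count=3: revealed 1 new [(3,2)] -> total=13

Answer: ####.
####.
####.
..#..
.....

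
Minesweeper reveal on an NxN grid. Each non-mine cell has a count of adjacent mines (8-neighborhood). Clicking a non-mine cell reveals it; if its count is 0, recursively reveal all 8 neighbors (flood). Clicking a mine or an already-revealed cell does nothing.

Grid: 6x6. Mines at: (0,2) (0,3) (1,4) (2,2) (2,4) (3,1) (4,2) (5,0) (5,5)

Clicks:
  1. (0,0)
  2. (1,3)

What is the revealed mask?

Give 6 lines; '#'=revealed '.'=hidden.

Answer: ##....
##.#..
##....
......
......
......

Derivation:
Click 1 (0,0) count=0: revealed 6 new [(0,0) (0,1) (1,0) (1,1) (2,0) (2,1)] -> total=6
Click 2 (1,3) count=5: revealed 1 new [(1,3)] -> total=7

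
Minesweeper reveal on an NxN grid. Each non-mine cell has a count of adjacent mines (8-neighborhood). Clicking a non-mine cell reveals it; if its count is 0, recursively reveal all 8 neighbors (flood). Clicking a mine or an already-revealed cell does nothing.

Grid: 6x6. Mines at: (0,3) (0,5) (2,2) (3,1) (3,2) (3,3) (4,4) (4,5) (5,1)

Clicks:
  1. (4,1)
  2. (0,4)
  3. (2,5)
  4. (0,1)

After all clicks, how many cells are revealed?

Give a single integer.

Click 1 (4,1) count=3: revealed 1 new [(4,1)] -> total=1
Click 2 (0,4) count=2: revealed 1 new [(0,4)] -> total=2
Click 3 (2,5) count=0: revealed 6 new [(1,4) (1,5) (2,4) (2,5) (3,4) (3,5)] -> total=8
Click 4 (0,1) count=0: revealed 8 new [(0,0) (0,1) (0,2) (1,0) (1,1) (1,2) (2,0) (2,1)] -> total=16

Answer: 16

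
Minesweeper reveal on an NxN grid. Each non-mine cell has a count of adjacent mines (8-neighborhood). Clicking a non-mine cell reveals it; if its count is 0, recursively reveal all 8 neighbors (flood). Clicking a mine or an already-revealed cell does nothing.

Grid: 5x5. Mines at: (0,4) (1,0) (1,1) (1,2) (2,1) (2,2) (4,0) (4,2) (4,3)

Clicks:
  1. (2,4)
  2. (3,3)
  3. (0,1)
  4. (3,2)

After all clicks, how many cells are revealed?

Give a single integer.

Click 1 (2,4) count=0: revealed 6 new [(1,3) (1,4) (2,3) (2,4) (3,3) (3,4)] -> total=6
Click 2 (3,3) count=3: revealed 0 new [(none)] -> total=6
Click 3 (0,1) count=3: revealed 1 new [(0,1)] -> total=7
Click 4 (3,2) count=4: revealed 1 new [(3,2)] -> total=8

Answer: 8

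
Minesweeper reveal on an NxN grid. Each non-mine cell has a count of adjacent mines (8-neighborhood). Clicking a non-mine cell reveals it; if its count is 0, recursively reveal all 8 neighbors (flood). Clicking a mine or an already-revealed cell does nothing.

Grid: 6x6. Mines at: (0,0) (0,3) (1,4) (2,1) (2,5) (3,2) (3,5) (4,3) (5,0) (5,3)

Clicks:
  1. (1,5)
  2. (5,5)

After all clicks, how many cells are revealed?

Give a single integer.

Answer: 5

Derivation:
Click 1 (1,5) count=2: revealed 1 new [(1,5)] -> total=1
Click 2 (5,5) count=0: revealed 4 new [(4,4) (4,5) (5,4) (5,5)] -> total=5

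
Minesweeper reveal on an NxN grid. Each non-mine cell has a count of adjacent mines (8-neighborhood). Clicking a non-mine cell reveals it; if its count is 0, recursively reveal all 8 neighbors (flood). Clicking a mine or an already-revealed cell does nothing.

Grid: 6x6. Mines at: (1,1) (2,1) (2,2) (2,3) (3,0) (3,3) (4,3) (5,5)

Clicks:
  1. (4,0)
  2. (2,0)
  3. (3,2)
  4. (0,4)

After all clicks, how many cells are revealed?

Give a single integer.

Click 1 (4,0) count=1: revealed 1 new [(4,0)] -> total=1
Click 2 (2,0) count=3: revealed 1 new [(2,0)] -> total=2
Click 3 (3,2) count=5: revealed 1 new [(3,2)] -> total=3
Click 4 (0,4) count=0: revealed 14 new [(0,2) (0,3) (0,4) (0,5) (1,2) (1,3) (1,4) (1,5) (2,4) (2,5) (3,4) (3,5) (4,4) (4,5)] -> total=17

Answer: 17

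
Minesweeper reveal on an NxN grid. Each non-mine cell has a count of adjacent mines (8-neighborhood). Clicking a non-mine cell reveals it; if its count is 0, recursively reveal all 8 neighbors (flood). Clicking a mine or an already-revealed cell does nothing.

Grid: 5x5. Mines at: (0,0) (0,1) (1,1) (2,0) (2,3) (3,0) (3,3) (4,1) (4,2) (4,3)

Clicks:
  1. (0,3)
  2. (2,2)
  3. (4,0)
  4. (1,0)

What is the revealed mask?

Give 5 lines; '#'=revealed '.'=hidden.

Answer: ..###
#.###
..#..
.....
#....

Derivation:
Click 1 (0,3) count=0: revealed 6 new [(0,2) (0,3) (0,4) (1,2) (1,3) (1,4)] -> total=6
Click 2 (2,2) count=3: revealed 1 new [(2,2)] -> total=7
Click 3 (4,0) count=2: revealed 1 new [(4,0)] -> total=8
Click 4 (1,0) count=4: revealed 1 new [(1,0)] -> total=9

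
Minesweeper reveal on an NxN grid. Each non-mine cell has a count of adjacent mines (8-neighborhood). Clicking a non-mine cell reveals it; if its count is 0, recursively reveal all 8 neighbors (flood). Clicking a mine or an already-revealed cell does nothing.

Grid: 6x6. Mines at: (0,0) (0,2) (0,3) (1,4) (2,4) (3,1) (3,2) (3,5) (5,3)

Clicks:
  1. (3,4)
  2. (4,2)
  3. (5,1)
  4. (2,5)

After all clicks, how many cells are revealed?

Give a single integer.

Answer: 8

Derivation:
Click 1 (3,4) count=2: revealed 1 new [(3,4)] -> total=1
Click 2 (4,2) count=3: revealed 1 new [(4,2)] -> total=2
Click 3 (5,1) count=0: revealed 5 new [(4,0) (4,1) (5,0) (5,1) (5,2)] -> total=7
Click 4 (2,5) count=3: revealed 1 new [(2,5)] -> total=8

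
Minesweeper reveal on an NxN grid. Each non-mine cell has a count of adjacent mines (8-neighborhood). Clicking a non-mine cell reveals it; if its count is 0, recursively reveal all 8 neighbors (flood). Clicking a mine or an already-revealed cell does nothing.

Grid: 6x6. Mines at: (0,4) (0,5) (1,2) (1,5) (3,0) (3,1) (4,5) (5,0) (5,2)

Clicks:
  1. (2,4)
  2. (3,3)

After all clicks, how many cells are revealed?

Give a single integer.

Click 1 (2,4) count=1: revealed 1 new [(2,4)] -> total=1
Click 2 (3,3) count=0: revealed 8 new [(2,2) (2,3) (3,2) (3,3) (3,4) (4,2) (4,3) (4,4)] -> total=9

Answer: 9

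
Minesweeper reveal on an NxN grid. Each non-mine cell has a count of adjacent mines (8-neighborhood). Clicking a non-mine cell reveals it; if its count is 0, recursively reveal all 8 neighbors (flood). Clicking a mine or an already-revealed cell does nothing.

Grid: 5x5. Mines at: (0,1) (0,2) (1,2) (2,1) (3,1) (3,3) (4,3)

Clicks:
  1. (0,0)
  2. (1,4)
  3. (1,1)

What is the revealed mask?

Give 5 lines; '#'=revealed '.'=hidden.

Click 1 (0,0) count=1: revealed 1 new [(0,0)] -> total=1
Click 2 (1,4) count=0: revealed 6 new [(0,3) (0,4) (1,3) (1,4) (2,3) (2,4)] -> total=7
Click 3 (1,1) count=4: revealed 1 new [(1,1)] -> total=8

Answer: #..##
.#.##
...##
.....
.....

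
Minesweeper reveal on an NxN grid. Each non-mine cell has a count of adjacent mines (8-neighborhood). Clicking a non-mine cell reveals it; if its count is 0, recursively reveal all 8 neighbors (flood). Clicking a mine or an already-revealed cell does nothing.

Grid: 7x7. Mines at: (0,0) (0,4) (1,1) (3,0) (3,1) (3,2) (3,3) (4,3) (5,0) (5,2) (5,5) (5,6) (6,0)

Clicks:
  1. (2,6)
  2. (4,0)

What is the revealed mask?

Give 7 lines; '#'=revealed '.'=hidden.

Click 1 (2,6) count=0: revealed 14 new [(0,5) (0,6) (1,4) (1,5) (1,6) (2,4) (2,5) (2,6) (3,4) (3,5) (3,6) (4,4) (4,5) (4,6)] -> total=14
Click 2 (4,0) count=3: revealed 1 new [(4,0)] -> total=15

Answer: .....##
....###
....###
....###
#...###
.......
.......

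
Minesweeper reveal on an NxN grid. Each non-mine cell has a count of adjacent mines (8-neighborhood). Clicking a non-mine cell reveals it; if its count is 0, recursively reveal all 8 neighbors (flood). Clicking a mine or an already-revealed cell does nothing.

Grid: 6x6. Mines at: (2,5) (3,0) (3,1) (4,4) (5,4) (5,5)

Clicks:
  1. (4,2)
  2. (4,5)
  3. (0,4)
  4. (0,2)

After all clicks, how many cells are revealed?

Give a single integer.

Answer: 22

Derivation:
Click 1 (4,2) count=1: revealed 1 new [(4,2)] -> total=1
Click 2 (4,5) count=3: revealed 1 new [(4,5)] -> total=2
Click 3 (0,4) count=0: revealed 20 new [(0,0) (0,1) (0,2) (0,3) (0,4) (0,5) (1,0) (1,1) (1,2) (1,3) (1,4) (1,5) (2,0) (2,1) (2,2) (2,3) (2,4) (3,2) (3,3) (3,4)] -> total=22
Click 4 (0,2) count=0: revealed 0 new [(none)] -> total=22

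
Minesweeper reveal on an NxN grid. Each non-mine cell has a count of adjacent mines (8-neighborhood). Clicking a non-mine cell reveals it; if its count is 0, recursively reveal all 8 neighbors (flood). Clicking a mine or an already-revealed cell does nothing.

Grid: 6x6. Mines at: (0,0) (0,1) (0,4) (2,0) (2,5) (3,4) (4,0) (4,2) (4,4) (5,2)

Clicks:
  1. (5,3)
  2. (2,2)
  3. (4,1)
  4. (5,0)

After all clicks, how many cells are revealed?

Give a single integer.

Answer: 12

Derivation:
Click 1 (5,3) count=3: revealed 1 new [(5,3)] -> total=1
Click 2 (2,2) count=0: revealed 9 new [(1,1) (1,2) (1,3) (2,1) (2,2) (2,3) (3,1) (3,2) (3,3)] -> total=10
Click 3 (4,1) count=3: revealed 1 new [(4,1)] -> total=11
Click 4 (5,0) count=1: revealed 1 new [(5,0)] -> total=12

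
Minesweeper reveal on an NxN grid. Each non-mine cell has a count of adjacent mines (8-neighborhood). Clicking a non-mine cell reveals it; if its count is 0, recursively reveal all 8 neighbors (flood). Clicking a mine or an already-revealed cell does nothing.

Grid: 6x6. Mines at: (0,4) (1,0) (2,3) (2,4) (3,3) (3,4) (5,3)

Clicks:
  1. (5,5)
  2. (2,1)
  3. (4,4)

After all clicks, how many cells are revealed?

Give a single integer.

Answer: 5

Derivation:
Click 1 (5,5) count=0: revealed 4 new [(4,4) (4,5) (5,4) (5,5)] -> total=4
Click 2 (2,1) count=1: revealed 1 new [(2,1)] -> total=5
Click 3 (4,4) count=3: revealed 0 new [(none)] -> total=5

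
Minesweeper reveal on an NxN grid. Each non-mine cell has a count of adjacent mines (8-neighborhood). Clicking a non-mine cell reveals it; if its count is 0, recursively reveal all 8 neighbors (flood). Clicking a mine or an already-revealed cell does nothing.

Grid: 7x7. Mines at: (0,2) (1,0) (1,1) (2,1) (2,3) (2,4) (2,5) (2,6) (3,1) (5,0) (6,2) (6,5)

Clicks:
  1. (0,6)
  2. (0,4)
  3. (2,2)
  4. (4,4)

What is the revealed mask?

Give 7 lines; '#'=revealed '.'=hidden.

Answer: ...####
...####
..#....
..#####
..#####
..#####
.......

Derivation:
Click 1 (0,6) count=0: revealed 8 new [(0,3) (0,4) (0,5) (0,6) (1,3) (1,4) (1,5) (1,6)] -> total=8
Click 2 (0,4) count=0: revealed 0 new [(none)] -> total=8
Click 3 (2,2) count=4: revealed 1 new [(2,2)] -> total=9
Click 4 (4,4) count=0: revealed 15 new [(3,2) (3,3) (3,4) (3,5) (3,6) (4,2) (4,3) (4,4) (4,5) (4,6) (5,2) (5,3) (5,4) (5,5) (5,6)] -> total=24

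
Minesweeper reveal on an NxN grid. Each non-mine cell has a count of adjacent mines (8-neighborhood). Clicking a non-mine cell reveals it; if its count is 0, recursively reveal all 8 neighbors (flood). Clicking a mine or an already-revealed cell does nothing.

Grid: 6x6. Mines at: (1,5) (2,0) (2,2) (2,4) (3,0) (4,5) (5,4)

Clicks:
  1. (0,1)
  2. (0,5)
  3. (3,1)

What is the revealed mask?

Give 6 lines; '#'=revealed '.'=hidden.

Click 1 (0,1) count=0: revealed 10 new [(0,0) (0,1) (0,2) (0,3) (0,4) (1,0) (1,1) (1,2) (1,3) (1,4)] -> total=10
Click 2 (0,5) count=1: revealed 1 new [(0,5)] -> total=11
Click 3 (3,1) count=3: revealed 1 new [(3,1)] -> total=12

Answer: ######
#####.
......
.#....
......
......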